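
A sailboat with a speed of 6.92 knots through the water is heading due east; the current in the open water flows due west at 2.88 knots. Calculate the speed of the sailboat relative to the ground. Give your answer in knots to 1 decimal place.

4.0 knots

Taking east as x and north as y: velocity relative to the water = (6.920, 0.000) knots; the water relative to ground = (-2.880, 0.000) knots.
Velocity relative to ground = (6.920, 0.000) + (-2.880, 0.000) = (4.040, 0.000) knots.
Speed = |(4.040, 0.000)| = 4.040 knots.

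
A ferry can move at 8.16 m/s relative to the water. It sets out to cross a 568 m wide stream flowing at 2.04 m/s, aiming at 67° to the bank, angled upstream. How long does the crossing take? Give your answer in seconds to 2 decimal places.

75.62 s

The component of the ferry's velocity perpendicular to the bank is 8.16 × sin 67° = 7.511 m/s.
Only the cross-stream component determines the crossing time; the current contributes nothing perpendicular to the bank.
Time = 568 / 7.511 = 75.619 s.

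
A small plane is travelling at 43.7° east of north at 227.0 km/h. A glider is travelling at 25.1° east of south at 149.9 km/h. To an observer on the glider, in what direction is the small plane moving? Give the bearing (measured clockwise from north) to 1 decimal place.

017.3°

Taking east as x and north as y: small plane velocity = (156.830, 164.114) km/h; glider velocity = (63.587, -135.745) km/h.
Velocity of small plane relative to glider = (156.830, 164.114) − (63.587, -135.745) = (93.243, 299.858) km/h.
Bearing = atan2(93.24, 299.86) = 17.27° clockwise from north.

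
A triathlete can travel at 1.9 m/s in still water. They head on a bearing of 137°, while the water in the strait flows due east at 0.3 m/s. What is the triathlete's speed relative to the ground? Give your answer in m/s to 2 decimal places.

2.12 m/s

Taking east as x and north as y: velocity relative to the water = (1.296, -1.390) m/s; the water relative to ground = (0.300, 0.000) m/s.
Velocity relative to ground = (1.296, -1.390) + (0.300, 0.000) = (1.596, -1.390) m/s.
Speed = |(1.596, -1.390)| = 2.116 m/s.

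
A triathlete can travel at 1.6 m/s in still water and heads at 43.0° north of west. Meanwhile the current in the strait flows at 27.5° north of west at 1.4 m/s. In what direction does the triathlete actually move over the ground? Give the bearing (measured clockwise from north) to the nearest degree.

Taking east as x and north as y: velocity relative to the water = (-1.170, 1.091) m/s; the water relative to ground = (-1.242, 0.646) m/s.
Velocity relative to ground = (-1.170, 1.091) + (-1.242, 0.646) = (-2.412, 1.738) m/s.
Bearing = atan2(-2.41, 1.74) = 305.77° clockwise from north.

306°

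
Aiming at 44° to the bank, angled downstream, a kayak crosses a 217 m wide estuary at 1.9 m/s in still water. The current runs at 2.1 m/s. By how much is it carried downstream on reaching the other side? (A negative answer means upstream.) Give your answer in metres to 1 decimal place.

Perpendicular speed = 1.320 m/s; crossing time = 217 / 1.320 = 164.413 s.
Net downstream speed = 3.467 m/s.
Drift = 3.467 × 164.413 = 569.976 m (downstream).

570.0 m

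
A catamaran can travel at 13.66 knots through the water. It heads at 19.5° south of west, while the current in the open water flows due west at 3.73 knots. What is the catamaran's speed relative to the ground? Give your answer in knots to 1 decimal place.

Taking east as x and north as y: velocity relative to the water = (-12.876, -4.560) knots; the water relative to ground = (-3.730, 0.000) knots.
Velocity relative to ground = (-12.876, -4.560) + (-3.730, 0.000) = (-16.606, -4.560) knots.
Speed = |(-16.606, -4.560)| = 17.221 knots.

17.2 knots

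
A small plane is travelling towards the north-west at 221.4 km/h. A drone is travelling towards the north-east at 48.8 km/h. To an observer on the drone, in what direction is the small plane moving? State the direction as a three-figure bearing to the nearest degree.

303°

Taking east as x and north as y: small plane velocity = (-156.553, 156.553) km/h; drone velocity = (34.507, 34.507) km/h.
Velocity of small plane relative to drone = (-156.553, 156.553) − (34.507, 34.507) = (-191.060, 122.047) km/h.
Bearing = atan2(-191.06, 122.05) = 302.57° clockwise from north.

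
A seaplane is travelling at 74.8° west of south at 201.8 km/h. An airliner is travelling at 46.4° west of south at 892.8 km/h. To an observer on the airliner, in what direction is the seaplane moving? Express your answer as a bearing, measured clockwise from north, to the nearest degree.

Taking east as x and north as y: seaplane velocity = (-194.740, -52.910) km/h; airliner velocity = (-646.541, -615.692) km/h.
Velocity of seaplane relative to airliner = (-194.740, -52.910) − (-646.541, -615.692) = (451.800, 562.783) km/h.
Bearing = atan2(451.80, 562.78) = 38.76° clockwise from north.

039°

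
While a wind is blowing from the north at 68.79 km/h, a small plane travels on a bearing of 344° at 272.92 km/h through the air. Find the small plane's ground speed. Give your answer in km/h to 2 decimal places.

Taking east as x and north as y: velocity relative to the air = (-75.227, 262.348) km/h; the air relative to ground = (0.000, -68.790) km/h.
Velocity relative to ground = (-75.227, 262.348) + (0.000, -68.790) = (-75.227, 193.558) km/h.
Speed = |(-75.227, 193.558)| = 207.662 km/h.

207.66 km/h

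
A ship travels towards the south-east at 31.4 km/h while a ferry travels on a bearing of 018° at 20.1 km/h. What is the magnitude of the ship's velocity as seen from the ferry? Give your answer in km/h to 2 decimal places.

Taking east as x and north as y: ship velocity = (22.203, -22.203) km/h; ferry velocity = (6.211, 19.116) km/h.
Velocity of ship relative to ferry = (22.203, -22.203) − (6.211, 19.116) = (15.992, -41.319) km/h.
Magnitude = |(15.992, -41.319)| = 44.306 km/h.

44.31 km/h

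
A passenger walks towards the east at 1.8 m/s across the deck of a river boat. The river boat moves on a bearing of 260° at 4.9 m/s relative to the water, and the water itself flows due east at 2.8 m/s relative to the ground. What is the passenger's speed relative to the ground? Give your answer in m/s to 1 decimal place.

0.9 m/s

In east/north components (m/s): passenger relative to river boat = (1.800, 0.000); river boat relative to water = (-4.826, -0.851); water relative to ground = (2.800, 0.000).
Sum = (-0.226, -0.851) m/s.
Speed = |(-0.226, -0.851)| = 0.880 m/s.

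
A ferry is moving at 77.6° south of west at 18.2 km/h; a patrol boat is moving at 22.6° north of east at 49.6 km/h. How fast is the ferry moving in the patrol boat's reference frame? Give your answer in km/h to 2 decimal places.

Taking east as x and north as y: ferry velocity = (-3.908, -17.775) km/h; patrol boat velocity = (45.791, 19.061) km/h.
Velocity of ferry relative to patrol boat = (-3.908, -17.775) − (45.791, 19.061) = (-49.699, -36.836) km/h.
Magnitude = |(-49.699, -36.836)| = 61.862 km/h.

61.86 km/h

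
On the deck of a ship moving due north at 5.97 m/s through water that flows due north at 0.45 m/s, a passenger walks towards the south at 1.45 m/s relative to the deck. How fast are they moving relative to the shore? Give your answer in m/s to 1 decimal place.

In east/north components (m/s): passenger relative to ship = (0.000, -1.450); ship relative to water = (0.000, 5.970); water relative to ground = (0.000, 0.450).
Sum = (0.000, 4.970) m/s.
Speed = |(0.000, 4.970)| = 4.970 m/s.

5.0 m/s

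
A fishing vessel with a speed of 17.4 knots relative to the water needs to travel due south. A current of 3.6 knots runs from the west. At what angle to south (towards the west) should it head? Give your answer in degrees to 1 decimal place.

The current pushes perpendicular to the desired track; the heading must have a component into the current equal to 3.6 knots: 17.4 sin θ = 3.6.
sin θ = 0.2069, so θ = 11.941°.

11.9°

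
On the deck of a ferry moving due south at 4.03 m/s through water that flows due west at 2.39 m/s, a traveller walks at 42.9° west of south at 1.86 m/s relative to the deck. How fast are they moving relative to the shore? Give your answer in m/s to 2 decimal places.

6.52 m/s

In east/north components (m/s): traveller relative to ferry = (-1.266, -1.363); ferry relative to water = (0.000, -4.030); water relative to ground = (-2.390, 0.000).
Sum = (-3.656, -5.393) m/s.
Speed = |(-3.656, -5.393)| = 6.515 m/s.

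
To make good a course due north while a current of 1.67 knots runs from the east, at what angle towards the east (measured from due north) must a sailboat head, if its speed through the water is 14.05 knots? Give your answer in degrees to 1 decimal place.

The current pushes perpendicular to the desired track; the heading must have a component into the current equal to 1.67 knots: 14.05 sin θ = 1.67.
sin θ = 0.1189, so θ = 6.826°.

6.8°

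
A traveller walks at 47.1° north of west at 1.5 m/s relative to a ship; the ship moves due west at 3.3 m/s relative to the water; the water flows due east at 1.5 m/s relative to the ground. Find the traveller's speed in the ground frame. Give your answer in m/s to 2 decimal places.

In east/north components (m/s): traveller relative to ship = (-1.021, 1.099); ship relative to water = (-3.300, 0.000); water relative to ground = (1.500, 0.000).
Sum = (-2.821, 1.099) m/s.
Speed = |(-2.821, 1.099)| = 3.028 m/s.

3.03 m/s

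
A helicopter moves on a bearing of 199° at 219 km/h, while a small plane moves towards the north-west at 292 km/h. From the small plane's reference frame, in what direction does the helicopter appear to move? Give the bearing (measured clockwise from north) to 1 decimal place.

Taking east as x and north as y: helicopter velocity = (-71.299, -207.069) km/h; small plane velocity = (-206.475, 206.475) km/h.
Velocity of helicopter relative to small plane = (-71.299, -207.069) − (-206.475, 206.475) = (135.176, -413.544) km/h.
Bearing = atan2(135.18, -413.54) = 161.90° clockwise from north.

161.9°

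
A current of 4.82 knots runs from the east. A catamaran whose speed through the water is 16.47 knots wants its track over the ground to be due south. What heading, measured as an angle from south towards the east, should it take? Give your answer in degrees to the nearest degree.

17°

The current pushes perpendicular to the desired track; the heading must have a component into the current equal to 4.82 knots: 16.47 sin θ = 4.82.
sin θ = 0.2927, so θ = 17.017°.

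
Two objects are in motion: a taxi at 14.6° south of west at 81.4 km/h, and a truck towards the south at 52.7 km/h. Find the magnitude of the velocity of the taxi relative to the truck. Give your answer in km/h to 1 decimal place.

85.1 km/h

Taking east as x and north as y: taxi velocity = (-78.772, -20.518) km/h; truck velocity = (0.000, -52.700) km/h.
Velocity of taxi relative to truck = (-78.772, -20.518) − (0.000, -52.700) = (-78.772, 32.182) km/h.
Magnitude = |(-78.772, 32.182)| = 85.092 km/h.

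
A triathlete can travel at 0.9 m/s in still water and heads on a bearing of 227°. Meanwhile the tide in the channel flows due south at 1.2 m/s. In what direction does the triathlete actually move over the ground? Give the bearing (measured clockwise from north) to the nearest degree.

200°

Taking east as x and north as y: velocity relative to the water = (-0.658, -0.614) m/s; the water relative to ground = (0.000, -1.200) m/s.
Velocity relative to ground = (-0.658, -0.614) + (0.000, -1.200) = (-0.658, -1.814) m/s.
Bearing = atan2(-0.66, -1.81) = 199.95° clockwise from north.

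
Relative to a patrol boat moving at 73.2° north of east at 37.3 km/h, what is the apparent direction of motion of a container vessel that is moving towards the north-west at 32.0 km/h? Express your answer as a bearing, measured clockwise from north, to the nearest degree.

Taking east as x and north as y: container vessel velocity = (-22.627, 22.627) km/h; patrol boat velocity = (10.781, 35.708) km/h.
Velocity of container vessel relative to patrol boat = (-22.627, 22.627) − (10.781, 35.708) = (-33.408, -13.081) km/h.
Bearing = atan2(-33.41, -13.08) = 248.62° clockwise from north.

249°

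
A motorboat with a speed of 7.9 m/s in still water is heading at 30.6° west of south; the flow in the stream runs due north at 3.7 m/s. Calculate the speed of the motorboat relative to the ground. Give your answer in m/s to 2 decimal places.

5.08 m/s

Taking east as x and north as y: velocity relative to the water = (-4.021, -6.800) m/s; the water relative to ground = (0.000, 3.700) m/s.
Velocity relative to ground = (-4.021, -6.800) + (0.000, 3.700) = (-4.021, -3.100) m/s.
Speed = |(-4.021, -3.100)| = 5.078 m/s.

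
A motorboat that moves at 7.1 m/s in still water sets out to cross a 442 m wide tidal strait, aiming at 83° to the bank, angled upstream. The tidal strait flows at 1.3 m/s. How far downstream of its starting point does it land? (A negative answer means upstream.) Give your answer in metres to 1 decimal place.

27.3 m

Perpendicular speed = 7.047 m/s; crossing time = 442 / 7.047 = 62.721 s.
Net downstream speed = 0.435 m/s.
Drift = 0.435 × 62.721 = 27.267 m (downstream).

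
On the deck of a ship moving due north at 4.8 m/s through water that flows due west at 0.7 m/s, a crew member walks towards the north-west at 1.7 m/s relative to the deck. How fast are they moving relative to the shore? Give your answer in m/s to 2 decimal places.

6.30 m/s

In east/north components (m/s): crew member relative to ship = (-1.202, 1.202); ship relative to water = (0.000, 4.800); water relative to ground = (-0.700, 0.000).
Sum = (-1.902, 6.002) m/s.
Speed = |(-1.902, 6.002)| = 6.296 m/s.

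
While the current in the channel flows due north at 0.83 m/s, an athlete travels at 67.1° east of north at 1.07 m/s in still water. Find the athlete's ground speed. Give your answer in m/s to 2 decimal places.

Taking east as x and north as y: velocity relative to the water = (0.986, 0.416) m/s; the water relative to ground = (0.000, 0.830) m/s.
Velocity relative to ground = (0.986, 0.416) + (0.000, 0.830) = (0.986, 1.246) m/s.
Speed = |(0.986, 1.246)| = 1.589 m/s.

1.59 m/s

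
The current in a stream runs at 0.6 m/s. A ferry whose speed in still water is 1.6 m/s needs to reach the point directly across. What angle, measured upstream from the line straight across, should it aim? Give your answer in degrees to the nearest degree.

22°

To cancel the current, the upstream component of the ferry's velocity must equal the flow: 1.6 sin θ = 0.6.
sin θ = 0.6 / 1.6 = 0.3750.
θ = arcsin(0.3750) = 22.024°.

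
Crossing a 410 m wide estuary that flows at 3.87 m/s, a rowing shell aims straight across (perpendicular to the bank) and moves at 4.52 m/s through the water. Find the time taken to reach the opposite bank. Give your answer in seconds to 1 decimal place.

90.7 s

The component of the rowing shell's velocity perpendicular to the bank is 4.52 m/s.
The current is parallel to the bank, so it does not affect the crossing time.
Time = 410 / 4.520 = 90.708 s.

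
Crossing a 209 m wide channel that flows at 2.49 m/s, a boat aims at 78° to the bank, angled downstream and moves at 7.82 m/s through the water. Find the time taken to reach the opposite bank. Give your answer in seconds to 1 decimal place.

27.3 s

The component of the boat's velocity perpendicular to the bank is 7.82 × sin 78° = 7.649 m/s.
The current is parallel to the bank, so it does not affect the crossing time.
Time = 209 / 7.649 = 27.323 s.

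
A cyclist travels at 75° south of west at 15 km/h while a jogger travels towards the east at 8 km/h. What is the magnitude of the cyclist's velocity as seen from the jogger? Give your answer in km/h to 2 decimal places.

Taking east as x and north as y: cyclist velocity = (-3.882, -14.489) km/h; jogger velocity = (8.000, 0.000) km/h.
Velocity of cyclist relative to jogger = (-3.882, -14.489) − (8.000, 0.000) = (-11.882, -14.489) km/h.
Magnitude = |(-11.882, -14.489)| = 18.738 km/h.

18.74 km/h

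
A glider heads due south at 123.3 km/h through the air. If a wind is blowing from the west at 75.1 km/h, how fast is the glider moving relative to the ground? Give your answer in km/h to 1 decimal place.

144.4 km/h

Taking east as x and north as y: velocity relative to the air = (0.000, -123.300) km/h; the air relative to ground = (75.100, 0.000) km/h.
Velocity relative to ground = (0.000, -123.300) + (75.100, 0.000) = (75.100, -123.300) km/h.
Speed = |(75.100, -123.300)| = 144.371 km/h.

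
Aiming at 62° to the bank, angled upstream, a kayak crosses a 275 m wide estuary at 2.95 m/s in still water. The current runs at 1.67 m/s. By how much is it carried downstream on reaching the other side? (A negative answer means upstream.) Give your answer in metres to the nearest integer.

30 m

Perpendicular speed = 2.605 m/s; crossing time = 275 / 2.605 = 105.579 s.
Net downstream speed = 0.285 m/s.
Drift = 0.285 × 105.579 = 30.096 m (downstream).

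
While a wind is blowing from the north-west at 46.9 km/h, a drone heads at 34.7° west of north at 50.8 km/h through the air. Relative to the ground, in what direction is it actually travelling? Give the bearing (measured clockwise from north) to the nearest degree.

Taking east as x and north as y: velocity relative to the air = (-28.919, 41.765) km/h; the air relative to ground = (33.163, -33.163) km/h.
Velocity relative to ground = (-28.919, 41.765) + (33.163, -33.163) = (4.244, 8.602) km/h.
Bearing = atan2(4.24, 8.60) = 26.26° clockwise from north.

026°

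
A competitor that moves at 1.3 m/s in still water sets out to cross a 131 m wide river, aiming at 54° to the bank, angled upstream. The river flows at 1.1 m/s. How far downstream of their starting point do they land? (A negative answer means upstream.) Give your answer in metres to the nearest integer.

Perpendicular speed = 1.052 m/s; crossing time = 131 / 1.052 = 124.558 s.
Net downstream speed = 0.336 m/s.
Drift = 0.336 × 124.558 = 41.836 m (downstream).

42 m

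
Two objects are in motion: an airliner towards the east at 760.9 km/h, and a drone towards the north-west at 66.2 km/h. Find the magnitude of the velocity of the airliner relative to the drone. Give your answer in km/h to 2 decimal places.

809.07 km/h

Taking east as x and north as y: airliner velocity = (760.900, 0.000) km/h; drone velocity = (-46.810, 46.810) km/h.
Velocity of airliner relative to drone = (760.900, 0.000) − (-46.810, 46.810) = (807.710, -46.810) km/h.
Magnitude = |(807.710, -46.810)| = 809.066 km/h.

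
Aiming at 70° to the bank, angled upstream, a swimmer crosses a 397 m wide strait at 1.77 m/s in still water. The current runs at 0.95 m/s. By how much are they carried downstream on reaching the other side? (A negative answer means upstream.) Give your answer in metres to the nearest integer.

82 m

Perpendicular speed = 1.663 m/s; crossing time = 397 / 1.663 = 238.688 s.
Net downstream speed = 0.345 m/s.
Drift = 0.345 × 238.688 = 82.258 m (downstream).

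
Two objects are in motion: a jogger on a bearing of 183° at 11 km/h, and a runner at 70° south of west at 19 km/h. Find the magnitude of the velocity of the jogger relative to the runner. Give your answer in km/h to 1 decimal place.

Taking east as x and north as y: jogger velocity = (-0.576, -10.985) km/h; runner velocity = (-6.498, -17.854) km/h.
Velocity of jogger relative to runner = (-0.576, -10.985) − (-6.498, -17.854) = (5.923, 6.869) km/h.
Magnitude = |(5.923, 6.869)| = 9.070 km/h.

9.1 km/h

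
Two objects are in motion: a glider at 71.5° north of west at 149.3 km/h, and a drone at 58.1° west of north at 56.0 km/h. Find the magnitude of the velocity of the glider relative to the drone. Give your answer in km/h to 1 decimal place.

Taking east as x and north as y: glider velocity = (-47.374, 141.585) km/h; drone velocity = (-47.542, 29.593) km/h.
Velocity of glider relative to drone = (-47.374, 141.585) − (-47.542, 29.593) = (0.169, 111.992) km/h.
Magnitude = |(0.169, 111.992)| = 111.992 km/h.

112.0 km/h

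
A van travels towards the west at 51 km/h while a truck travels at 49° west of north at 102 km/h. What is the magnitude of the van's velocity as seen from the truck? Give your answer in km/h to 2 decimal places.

71.78 km/h

Taking east as x and north as y: van velocity = (-51.000, 0.000) km/h; truck velocity = (-76.980, 66.918) km/h.
Velocity of van relative to truck = (-51.000, 0.000) − (-76.980, 66.918) = (25.980, -66.918) km/h.
Magnitude = |(25.980, -66.918)| = 71.784 km/h.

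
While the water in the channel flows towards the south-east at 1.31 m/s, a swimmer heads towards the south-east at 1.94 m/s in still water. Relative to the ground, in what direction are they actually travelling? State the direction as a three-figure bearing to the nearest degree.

Taking east as x and north as y: velocity relative to the water = (1.372, -1.372) m/s; the water relative to ground = (0.926, -0.926) m/s.
Velocity relative to ground = (1.372, -1.372) + (0.926, -0.926) = (2.298, -2.298) m/s.
Bearing = atan2(2.30, -2.30) = 135.00° clockwise from north.

135°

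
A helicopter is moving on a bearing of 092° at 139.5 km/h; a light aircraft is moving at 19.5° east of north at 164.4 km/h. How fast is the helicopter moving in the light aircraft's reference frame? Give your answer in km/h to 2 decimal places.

Taking east as x and north as y: helicopter velocity = (139.415, -4.868) km/h; light aircraft velocity = (54.878, 154.970) km/h.
Velocity of helicopter relative to light aircraft = (139.415, -4.868) − (54.878, 154.970) = (84.537, -159.839) km/h.
Magnitude = |(84.537, -159.839)| = 180.817 km/h.

180.82 km/h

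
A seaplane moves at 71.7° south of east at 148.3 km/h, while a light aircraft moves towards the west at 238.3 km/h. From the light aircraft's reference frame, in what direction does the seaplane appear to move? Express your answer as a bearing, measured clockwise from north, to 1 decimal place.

116.3°

Taking east as x and north as y: seaplane velocity = (46.565, -140.800) km/h; light aircraft velocity = (-238.300, 0.000) km/h.
Velocity of seaplane relative to light aircraft = (46.565, -140.800) − (-238.300, 0.000) = (284.865, -140.800) km/h.
Bearing = atan2(284.87, -140.80) = 116.30° clockwise from north.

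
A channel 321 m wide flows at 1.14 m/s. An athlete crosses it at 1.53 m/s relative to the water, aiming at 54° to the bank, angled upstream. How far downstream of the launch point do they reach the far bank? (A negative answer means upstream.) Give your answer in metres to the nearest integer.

62 m

Perpendicular speed = 1.238 m/s; crossing time = 321 / 1.238 = 259.332 s.
Net downstream speed = 0.241 m/s.
Drift = 0.241 × 259.332 = 62.418 m (downstream).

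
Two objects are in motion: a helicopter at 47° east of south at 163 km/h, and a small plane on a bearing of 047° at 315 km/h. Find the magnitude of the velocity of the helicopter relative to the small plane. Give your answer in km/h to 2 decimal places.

344.43 km/h

Taking east as x and north as y: helicopter velocity = (119.211, -111.166) km/h; small plane velocity = (230.376, 214.829) km/h.
Velocity of helicopter relative to small plane = (119.211, -111.166) − (230.376, 214.829) = (-111.166, -325.995) km/h.
Magnitude = |(-111.166, -325.995)| = 344.428 km/h.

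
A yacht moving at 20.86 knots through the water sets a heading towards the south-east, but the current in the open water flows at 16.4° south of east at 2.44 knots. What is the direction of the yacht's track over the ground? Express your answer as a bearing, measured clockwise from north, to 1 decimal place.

132.1°

Taking east as x and north as y: velocity relative to the water = (14.750, -14.750) knots; the water relative to ground = (2.341, -0.689) knots.
Velocity relative to ground = (14.750, -14.750) + (2.341, -0.689) = (17.091, -15.439) knots.
Bearing = atan2(17.09, -15.44) = 132.09° clockwise from north.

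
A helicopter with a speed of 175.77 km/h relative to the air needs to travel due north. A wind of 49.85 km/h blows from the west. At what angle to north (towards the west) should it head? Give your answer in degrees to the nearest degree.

16°

The wind pushes perpendicular to the desired track; the heading must have a component into the wind equal to 49.85 km/h: 175.77 sin θ = 49.85.
sin θ = 0.2836, so θ = 16.476°.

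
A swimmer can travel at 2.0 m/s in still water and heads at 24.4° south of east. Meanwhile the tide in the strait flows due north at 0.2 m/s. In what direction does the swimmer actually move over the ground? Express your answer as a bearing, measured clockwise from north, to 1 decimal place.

109.0°

Taking east as x and north as y: velocity relative to the water = (1.821, -0.826) m/s; the water relative to ground = (0.000, 0.200) m/s.
Velocity relative to ground = (1.821, -0.826) + (0.000, 0.200) = (1.821, -0.626) m/s.
Bearing = atan2(1.82, -0.63) = 108.97° clockwise from north.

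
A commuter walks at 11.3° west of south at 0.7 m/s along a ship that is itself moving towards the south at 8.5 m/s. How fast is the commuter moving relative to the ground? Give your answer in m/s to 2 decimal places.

9.19 m/s

Taking east as x and north as y: ship velocity = (0.000, -8.500) m/s; commuter velocity relative to ship = (-0.137, -0.686) m/s.
Velocity relative to ground = (0.000, -8.500) + (-0.137, -0.686) = (-0.137, -9.186) m/s.
Speed = |(-0.137, -9.186)| = 9.187 m/s.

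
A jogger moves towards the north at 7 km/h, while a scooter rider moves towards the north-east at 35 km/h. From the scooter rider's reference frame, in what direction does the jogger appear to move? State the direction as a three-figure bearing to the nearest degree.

234°

Taking east as x and north as y: jogger velocity = (0.000, 7.000) km/h; scooter rider velocity = (24.749, 24.749) km/h.
Velocity of jogger relative to scooter rider = (0.000, 7.000) − (24.749, 24.749) = (-24.749, -17.749) km/h.
Bearing = atan2(-24.75, -17.75) = 234.35° clockwise from north.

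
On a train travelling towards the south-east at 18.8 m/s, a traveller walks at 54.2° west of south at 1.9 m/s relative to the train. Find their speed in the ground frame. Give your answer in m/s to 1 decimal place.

18.6 m/s

Taking east as x and north as y: train velocity = (13.294, -13.294) m/s; traveller velocity relative to train = (-1.541, -1.111) m/s.
Velocity relative to ground = (13.294, -13.294) + (-1.541, -1.111) = (11.753, -14.405) m/s.
Speed = |(11.753, -14.405)| = 18.591 m/s.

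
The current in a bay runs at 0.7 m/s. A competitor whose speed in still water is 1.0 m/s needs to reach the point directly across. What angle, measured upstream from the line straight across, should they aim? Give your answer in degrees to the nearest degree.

To cancel the current, the upstream component of the competitor's velocity must equal the flow: 1.0 sin θ = 0.7.
sin θ = 0.7 / 1.0 = 0.7000.
θ = arcsin(0.7000) = 44.427°.

44°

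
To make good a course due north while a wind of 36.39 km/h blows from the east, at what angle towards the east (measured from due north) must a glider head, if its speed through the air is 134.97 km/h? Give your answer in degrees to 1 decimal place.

The wind pushes perpendicular to the desired track; the heading must have a component into the wind equal to 36.39 km/h: 134.97 sin θ = 36.39.
sin θ = 0.2696, so θ = 15.641°.

15.6°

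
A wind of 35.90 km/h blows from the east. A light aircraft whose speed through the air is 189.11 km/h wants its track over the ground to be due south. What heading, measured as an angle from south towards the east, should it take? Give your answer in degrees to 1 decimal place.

The wind pushes perpendicular to the desired track; the heading must have a component into the wind equal to 35.90 km/h: 189.11 sin θ = 35.90.
sin θ = 0.1898, so θ = 10.943°.

10.9°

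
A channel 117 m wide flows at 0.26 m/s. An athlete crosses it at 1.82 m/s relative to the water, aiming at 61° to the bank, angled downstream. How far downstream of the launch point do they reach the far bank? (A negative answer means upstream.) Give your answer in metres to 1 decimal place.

84.0 m

Perpendicular speed = 1.592 m/s; crossing time = 117 / 1.592 = 73.501 s.
Net downstream speed = 1.142 m/s.
Drift = 1.142 × 73.501 = 83.965 m (downstream).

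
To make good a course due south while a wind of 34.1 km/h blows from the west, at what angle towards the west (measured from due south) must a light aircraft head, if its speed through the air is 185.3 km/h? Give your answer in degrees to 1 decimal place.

10.6°

The wind pushes perpendicular to the desired track; the heading must have a component into the wind equal to 34.1 km/h: 185.3 sin θ = 34.1.
sin θ = 0.1840, so θ = 10.604°.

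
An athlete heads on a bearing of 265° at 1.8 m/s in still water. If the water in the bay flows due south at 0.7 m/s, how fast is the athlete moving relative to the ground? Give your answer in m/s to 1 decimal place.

2.0 m/s

Taking east as x and north as y: velocity relative to the water = (-1.793, -0.157) m/s; the water relative to ground = (0.000, -0.700) m/s.
Velocity relative to ground = (-1.793, -0.157) + (0.000, -0.700) = (-1.793, -0.857) m/s.
Speed = |(-1.793, -0.857)| = 1.987 m/s.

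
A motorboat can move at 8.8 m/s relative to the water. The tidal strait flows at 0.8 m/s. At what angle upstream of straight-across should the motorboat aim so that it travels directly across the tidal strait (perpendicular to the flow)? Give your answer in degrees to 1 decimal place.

To cancel the current, the upstream component of the motorboat's velocity must equal the flow: 8.8 sin θ = 0.8.
sin θ = 0.8 / 8.8 = 0.0909.
θ = arcsin(0.0909) = 5.216°.

5.2°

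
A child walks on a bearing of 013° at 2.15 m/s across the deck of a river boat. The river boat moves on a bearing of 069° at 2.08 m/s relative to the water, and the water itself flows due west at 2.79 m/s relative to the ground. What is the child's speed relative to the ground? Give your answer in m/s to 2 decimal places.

2.86 m/s

In east/north components (m/s): child relative to river boat = (0.484, 2.095); river boat relative to water = (1.942, 0.745); water relative to ground = (-2.790, 0.000).
Sum = (-0.365, 2.840) m/s.
Speed = |(-0.365, 2.840)| = 2.864 m/s.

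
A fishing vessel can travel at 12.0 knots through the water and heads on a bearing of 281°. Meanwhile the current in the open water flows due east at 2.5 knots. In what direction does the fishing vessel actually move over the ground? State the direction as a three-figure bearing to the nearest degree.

Taking east as x and north as y: velocity relative to the water = (-11.780, 2.290) knots; the water relative to ground = (2.500, 0.000) knots.
Velocity relative to ground = (-11.780, 2.290) + (2.500, 0.000) = (-9.280, 2.290) knots.
Bearing = atan2(-9.28, 2.29) = 283.86° clockwise from north.

284°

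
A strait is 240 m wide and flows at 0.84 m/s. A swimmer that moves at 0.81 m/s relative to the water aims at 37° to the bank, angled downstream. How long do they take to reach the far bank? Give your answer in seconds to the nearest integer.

The component of the swimmer's velocity perpendicular to the bank is 0.81 × sin 37° = 0.487 m/s.
Only the cross-stream component determines the crossing time; the current contributes nothing perpendicular to the bank.
Time = 240 / 0.487 = 492.338 s.

492 s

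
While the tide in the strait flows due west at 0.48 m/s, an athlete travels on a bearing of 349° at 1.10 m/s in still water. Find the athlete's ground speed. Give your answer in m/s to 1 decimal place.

Taking east as x and north as y: velocity relative to the water = (-0.210, 1.080) m/s; the water relative to ground = (-0.480, 0.000) m/s.
Velocity relative to ground = (-0.210, 1.080) + (-0.480, 0.000) = (-0.690, 1.080) m/s.
Speed = |(-0.690, 1.080)| = 1.281 m/s.

1.3 m/s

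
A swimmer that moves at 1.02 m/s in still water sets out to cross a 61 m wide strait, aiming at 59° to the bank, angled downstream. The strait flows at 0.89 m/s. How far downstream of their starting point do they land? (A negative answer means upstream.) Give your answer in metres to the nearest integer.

Perpendicular speed = 0.874 m/s; crossing time = 61 / 0.874 = 69.769 s.
Net downstream speed = 1.415 m/s.
Drift = 1.415 × 69.769 = 98.747 m (downstream).

99 m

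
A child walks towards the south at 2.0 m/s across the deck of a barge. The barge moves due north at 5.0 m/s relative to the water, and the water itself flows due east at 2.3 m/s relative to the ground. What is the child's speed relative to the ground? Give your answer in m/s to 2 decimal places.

In east/north components (m/s): child relative to barge = (0.000, -2.000); barge relative to water = (0.000, 5.000); water relative to ground = (2.300, 0.000).
Sum = (2.300, 3.000) m/s.
Speed = |(2.300, 3.000)| = 3.780 m/s.

3.78 m/s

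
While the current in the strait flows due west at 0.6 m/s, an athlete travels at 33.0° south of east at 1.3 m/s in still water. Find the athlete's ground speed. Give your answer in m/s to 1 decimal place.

Taking east as x and north as y: velocity relative to the water = (1.090, -0.708) m/s; the water relative to ground = (-0.600, 0.000) m/s.
Velocity relative to ground = (1.090, -0.708) + (-0.600, 0.000) = (0.490, -0.708) m/s.
Speed = |(0.490, -0.708)| = 0.861 m/s.

0.9 m/s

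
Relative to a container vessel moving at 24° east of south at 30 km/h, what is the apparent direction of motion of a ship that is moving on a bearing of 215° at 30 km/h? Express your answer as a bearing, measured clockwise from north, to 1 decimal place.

Taking east as x and north as y: ship velocity = (-17.207, -24.575) km/h; container vessel velocity = (12.202, -27.406) km/h.
Velocity of ship relative to container vessel = (-17.207, -24.575) − (12.202, -27.406) = (-29.409, 2.832) km/h.
Bearing = atan2(-29.41, 2.83) = 275.50° clockwise from north.

275.5°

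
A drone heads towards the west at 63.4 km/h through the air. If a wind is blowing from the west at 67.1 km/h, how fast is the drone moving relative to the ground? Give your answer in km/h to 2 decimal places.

3.70 km/h

Taking east as x and north as y: velocity relative to the air = (-63.400, 0.000) km/h; the air relative to ground = (67.100, 0.000) km/h.
Velocity relative to ground = (-63.400, 0.000) + (67.100, 0.000) = (3.700, 0.000) km/h.
Speed = |(3.700, 0.000)| = 3.700 km/h.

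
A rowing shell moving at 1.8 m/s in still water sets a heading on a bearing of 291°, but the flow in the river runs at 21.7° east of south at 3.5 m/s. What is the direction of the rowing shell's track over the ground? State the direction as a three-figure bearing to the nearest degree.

Taking east as x and north as y: velocity relative to the water = (-1.680, 0.645) m/s; the water relative to ground = (1.294, -3.252) m/s.
Velocity relative to ground = (-1.680, 0.645) + (1.294, -3.252) = (-0.386, -2.607) m/s.
Bearing = atan2(-0.39, -2.61) = 188.43° clockwise from north.

188°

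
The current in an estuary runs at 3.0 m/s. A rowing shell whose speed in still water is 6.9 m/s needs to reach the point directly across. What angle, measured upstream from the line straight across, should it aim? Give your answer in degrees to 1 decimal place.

To cancel the current, the upstream component of the rowing shell's velocity must equal the flow: 6.9 sin θ = 3.0.
sin θ = 3.0 / 6.9 = 0.4348.
θ = arcsin(0.4348) = 25.771°.

25.8°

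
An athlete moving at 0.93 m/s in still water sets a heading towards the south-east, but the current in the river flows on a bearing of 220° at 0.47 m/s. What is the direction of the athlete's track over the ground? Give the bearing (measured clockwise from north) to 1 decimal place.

Taking east as x and north as y: velocity relative to the water = (0.658, -0.658) m/s; the water relative to ground = (-0.302, -0.360) m/s.
Velocity relative to ground = (0.658, -0.658) + (-0.302, -0.360) = (0.355, -1.018) m/s.
Bearing = atan2(0.36, -1.02) = 160.74° clockwise from north.

160.7°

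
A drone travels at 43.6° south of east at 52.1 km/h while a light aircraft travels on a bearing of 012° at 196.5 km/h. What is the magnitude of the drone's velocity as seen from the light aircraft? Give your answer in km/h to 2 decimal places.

228.16 km/h

Taking east as x and north as y: drone velocity = (37.729, -35.929) km/h; light aircraft velocity = (40.855, 192.206) km/h.
Velocity of drone relative to light aircraft = (37.729, -35.929) − (40.855, 192.206) = (-3.125, -228.135) km/h.
Magnitude = |(-3.125, -228.135)| = 228.157 km/h.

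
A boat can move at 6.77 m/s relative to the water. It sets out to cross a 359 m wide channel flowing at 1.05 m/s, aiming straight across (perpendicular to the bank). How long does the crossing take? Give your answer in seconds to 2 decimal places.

53.03 s

The component of the boat's velocity perpendicular to the bank is 6.77 m/s.
The flow acts along the bank and has no component across it.
Time = 359 / 6.770 = 53.028 s.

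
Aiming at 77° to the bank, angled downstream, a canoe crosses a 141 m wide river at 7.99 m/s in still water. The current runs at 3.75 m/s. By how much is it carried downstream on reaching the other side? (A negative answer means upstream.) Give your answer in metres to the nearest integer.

100 m

Perpendicular speed = 7.785 m/s; crossing time = 141 / 7.785 = 18.111 s.
Net downstream speed = 5.547 m/s.
Drift = 5.547 × 18.111 = 100.470 m (downstream).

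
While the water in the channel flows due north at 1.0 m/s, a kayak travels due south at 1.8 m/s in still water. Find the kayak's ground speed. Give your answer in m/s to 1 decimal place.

Taking east as x and north as y: velocity relative to the water = (0.000, -1.800) m/s; the water relative to ground = (0.000, 1.000) m/s.
Velocity relative to ground = (0.000, -1.800) + (0.000, 1.000) = (0.000, -0.800) m/s.
Speed = |(0.000, -0.800)| = 0.800 m/s.

0.8 m/s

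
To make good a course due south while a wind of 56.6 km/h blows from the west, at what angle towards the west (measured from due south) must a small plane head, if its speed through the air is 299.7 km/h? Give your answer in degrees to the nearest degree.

The wind pushes perpendicular to the desired track; the heading must have a component into the wind equal to 56.6 km/h: 299.7 sin θ = 56.6.
sin θ = 0.1889, so θ = 10.886°.

11°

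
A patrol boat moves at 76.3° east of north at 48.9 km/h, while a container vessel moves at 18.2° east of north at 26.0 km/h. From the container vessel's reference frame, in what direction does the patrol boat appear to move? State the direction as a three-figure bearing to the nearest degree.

Taking east as x and north as y: patrol boat velocity = (47.509, 11.581) km/h; container vessel velocity = (8.121, 24.699) km/h.
Velocity of patrol boat relative to container vessel = (47.509, 11.581) − (8.121, 24.699) = (39.388, -13.118) km/h.
Bearing = atan2(39.39, -13.12) = 108.42° clockwise from north.

108°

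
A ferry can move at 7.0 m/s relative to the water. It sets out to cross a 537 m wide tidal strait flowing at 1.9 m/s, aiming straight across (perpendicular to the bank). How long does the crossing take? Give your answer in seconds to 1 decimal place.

76.7 s

The component of the ferry's velocity perpendicular to the bank is 7.0 m/s.
The current is parallel to the bank, so it does not affect the crossing time.
Time = 537 / 7.000 = 76.714 s.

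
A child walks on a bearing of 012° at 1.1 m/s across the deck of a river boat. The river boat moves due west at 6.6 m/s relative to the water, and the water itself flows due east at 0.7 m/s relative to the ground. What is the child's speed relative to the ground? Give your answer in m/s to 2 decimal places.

5.77 m/s

In east/north components (m/s): child relative to river boat = (0.229, 1.076); river boat relative to water = (-6.600, 0.000); water relative to ground = (0.700, 0.000).
Sum = (-5.671, 1.076) m/s.
Speed = |(-5.671, 1.076)| = 5.772 m/s.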